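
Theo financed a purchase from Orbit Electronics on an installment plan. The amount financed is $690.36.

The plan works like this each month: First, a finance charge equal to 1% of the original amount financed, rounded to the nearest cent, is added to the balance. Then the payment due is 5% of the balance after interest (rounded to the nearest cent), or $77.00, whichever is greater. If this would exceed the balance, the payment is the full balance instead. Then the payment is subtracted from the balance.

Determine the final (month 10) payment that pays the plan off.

# | Opening | Interest | Payment | End bal
1 | $690.36 | $6.90 | $77.00 | $620.26
2 | $620.26 | $6.90 | $77.00 | $550.16
3 | $550.16 | $6.90 | $77.00 | $480.06
4 | $480.06 | $6.90 | $77.00 | $409.96
5 | $409.96 | $6.90 | $77.00 | $339.86
6 | $339.86 | $6.90 | $77.00 | $269.76
7 | $269.76 | $6.90 | $77.00 | $199.66
8 | $199.66 | $6.90 | $77.00 | $129.56
9 | $129.56 | $6.90 | $77.00 | $59.46
10 | $59.46 | $6.90 | $66.36 | $0.00

$66.36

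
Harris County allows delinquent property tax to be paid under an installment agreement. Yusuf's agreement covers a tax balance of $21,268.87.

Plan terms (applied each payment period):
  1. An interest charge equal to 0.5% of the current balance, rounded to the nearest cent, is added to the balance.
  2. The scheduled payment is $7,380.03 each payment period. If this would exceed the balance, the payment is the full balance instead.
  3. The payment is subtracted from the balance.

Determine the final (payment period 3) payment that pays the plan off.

$6,718.56

Payment period 1: $21,268.87 +$106.34 interest = $21,375.21; pay $7,380.03 → $13,995.18
Payment period 2: $13,995.18 +$69.98 interest = $14,065.16; pay $7,380.03 → $6,685.13
Payment period 3: $6,685.13 +$33.43 interest = $6,718.56; pay $6,718.56 → $0.00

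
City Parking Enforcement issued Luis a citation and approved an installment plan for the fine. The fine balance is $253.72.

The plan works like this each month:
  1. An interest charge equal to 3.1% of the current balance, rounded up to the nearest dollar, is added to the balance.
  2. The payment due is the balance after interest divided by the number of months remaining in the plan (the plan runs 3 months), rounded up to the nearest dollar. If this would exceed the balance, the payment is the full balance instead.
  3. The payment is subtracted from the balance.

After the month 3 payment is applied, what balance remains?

$0.00

Month 1: $253.72 +$8.00 interest = $261.72; pay $88.00 → $173.72
Month 2: $173.72 +$6.00 interest = $179.72; pay $90.00 → $89.72
Month 3: $89.72 +$3.00 interest = $92.72; pay $92.72 → $0.00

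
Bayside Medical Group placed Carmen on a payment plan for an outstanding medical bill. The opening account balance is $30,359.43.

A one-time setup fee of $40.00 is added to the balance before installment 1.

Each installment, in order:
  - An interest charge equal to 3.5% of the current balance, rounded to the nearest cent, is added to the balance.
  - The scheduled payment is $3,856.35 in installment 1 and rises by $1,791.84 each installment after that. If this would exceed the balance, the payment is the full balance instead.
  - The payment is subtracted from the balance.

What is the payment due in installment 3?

Installment 1: opening $30,399.43; interest $1,063.98 → $31,463.41; payment $3,856.35; balance $27,607.06
Installment 2: opening $27,607.06; interest $966.25 → $28,573.31; payment $5,648.19; balance $22,925.12
Installment 3: opening $22,925.12; interest $802.38 → $23,727.50; payment $7,440.03; balance $16,287.47

$7,440.03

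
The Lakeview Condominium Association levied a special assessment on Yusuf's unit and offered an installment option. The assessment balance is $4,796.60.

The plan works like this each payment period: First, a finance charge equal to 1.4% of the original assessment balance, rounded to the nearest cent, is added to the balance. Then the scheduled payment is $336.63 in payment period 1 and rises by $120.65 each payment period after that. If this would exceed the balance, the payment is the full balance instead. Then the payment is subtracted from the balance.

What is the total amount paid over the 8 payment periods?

$5,333.80

Payment period 1: opening $4,796.60; interest $67.15 → $4,863.75; payment $336.63; balance $4,527.12
Payment period 2: opening $4,527.12; interest $67.15 → $4,594.27; payment $457.28; balance $4,136.99
Payment period 3: opening $4,136.99; interest $67.15 → $4,204.14; payment $577.93; balance $3,626.21
Payment period 4: opening $3,626.21; interest $67.15 → $3,693.36; payment $698.58; balance $2,994.78
Payment period 5: opening $2,994.78; interest $67.15 → $3,061.93; payment $819.23; balance $2,242.70
Payment period 6: opening $2,242.70; interest $67.15 → $2,309.85; payment $939.88; balance $1,369.97
Payment period 7: opening $1,369.97; interest $67.15 → $1,437.12; payment $1,060.53; balance $376.59
Payment period 8: opening $376.59; interest $67.15 → $443.74; payment $443.74; balance $0.00
Total paid: $5,333.80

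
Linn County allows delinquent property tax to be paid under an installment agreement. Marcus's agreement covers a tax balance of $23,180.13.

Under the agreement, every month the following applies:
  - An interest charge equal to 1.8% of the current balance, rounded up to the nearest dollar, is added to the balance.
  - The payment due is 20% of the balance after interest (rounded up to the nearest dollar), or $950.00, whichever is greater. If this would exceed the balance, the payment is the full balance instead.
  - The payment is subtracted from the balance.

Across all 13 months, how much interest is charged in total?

$2,064.00

Month 1: opening $23,180.13; interest $418.00 → $23,598.13; payment $4,720.00; balance $18,878.13
Month 2: opening $18,878.13; interest $340.00 → $19,218.13; payment $3,844.00; balance $15,374.13
Month 3: opening $15,374.13; interest $277.00 → $15,651.13; payment $3,131.00; balance $12,520.13
Month 4: opening $12,520.13; interest $226.00 → $12,746.13; payment $2,550.00; balance $10,196.13
Month 5: opening $10,196.13; interest $184.00 → $10,380.13; payment $2,077.00; balance $8,303.13
Month 6: opening $8,303.13; interest $150.00 → $8,453.13; payment $1,691.00; balance $6,762.13
Month 7: opening $6,762.13; interest $122.00 → $6,884.13; payment $1,377.00; balance $5,507.13
Month 8: opening $5,507.13; interest $100.00 → $5,607.13; payment $1,122.00; balance $4,485.13
Month 9: opening $4,485.13; interest $81.00 → $4,566.13; payment $950.00; balance $3,616.13
Month 10: opening $3,616.13; interest $66.00 → $3,682.13; payment $950.00; balance $2,732.13
Month 11: opening $2,732.13; interest $50.00 → $2,782.13; payment $950.00; balance $1,832.13
Month 12: opening $1,832.13; interest $33.00 → $1,865.13; payment $950.00; balance $915.13
Month 13: opening $915.13; interest $17.00 → $932.13; payment $932.13; balance $0.00
Total interest: $418.00 + $340.00 + $277.00 + $226.00 + $184.00 + $150.00 + $122.00 + $100.00 + $81.00 + $66.00 + $50.00 + $33.00 + $17.00 = $2,064.00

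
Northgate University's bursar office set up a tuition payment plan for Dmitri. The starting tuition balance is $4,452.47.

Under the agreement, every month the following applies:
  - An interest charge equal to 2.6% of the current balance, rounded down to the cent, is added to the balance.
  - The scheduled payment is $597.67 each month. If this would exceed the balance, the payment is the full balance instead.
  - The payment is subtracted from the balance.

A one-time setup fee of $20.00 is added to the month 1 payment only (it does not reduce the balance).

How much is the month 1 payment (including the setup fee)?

$617.67

Month 1: $4,452.47 +$115.76 interest = $4,568.23; pay $597.67 (+ $20.00 fee) → $3,970.56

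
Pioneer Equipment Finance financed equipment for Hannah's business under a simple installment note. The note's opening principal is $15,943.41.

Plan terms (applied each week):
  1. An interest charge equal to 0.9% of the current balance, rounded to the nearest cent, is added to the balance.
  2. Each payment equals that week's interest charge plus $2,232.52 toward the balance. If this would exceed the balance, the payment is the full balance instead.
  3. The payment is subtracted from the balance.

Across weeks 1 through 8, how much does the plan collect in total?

Week 1: opening $15,943.41; interest $143.49 → $16,086.90; payment $2,376.01; balance $13,710.89
Week 2: opening $13,710.89; interest $123.40 → $13,834.29; payment $2,355.92; balance $11,478.37
Week 3: opening $11,478.37; interest $103.31 → $11,581.68; payment $2,335.83; balance $9,245.85
Week 4: opening $9,245.85; interest $83.21 → $9,329.06; payment $2,315.73; balance $7,013.33
Week 5: opening $7,013.33; interest $63.12 → $7,076.45; payment $2,295.64; balance $4,780.81
Week 6: opening $4,780.81; interest $43.03 → $4,823.84; payment $2,275.55; balance $2,548.29
Week 7: opening $2,548.29; interest $22.93 → $2,571.22; payment $2,255.45; balance $315.77
Week 8: opening $315.77; interest $2.84 → $318.61; payment $318.61; balance $0.00
Total paid: $16,528.74

$16,528.74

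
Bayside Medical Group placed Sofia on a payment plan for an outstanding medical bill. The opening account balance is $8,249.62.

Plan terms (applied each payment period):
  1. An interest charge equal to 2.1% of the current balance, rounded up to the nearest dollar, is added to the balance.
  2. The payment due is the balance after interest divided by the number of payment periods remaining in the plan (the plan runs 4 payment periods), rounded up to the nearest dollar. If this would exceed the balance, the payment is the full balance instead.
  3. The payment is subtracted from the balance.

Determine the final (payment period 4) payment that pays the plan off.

Payment period 1: $8,249.62 +$174.00 interest = $8,423.62; pay $2,106.00 → $6,317.62
Payment period 2: $6,317.62 +$133.00 interest = $6,450.62; pay $2,151.00 → $4,299.62
Payment period 3: $4,299.62 +$91.00 interest = $4,390.62; pay $2,196.00 → $2,194.62
Payment period 4: $2,194.62 +$47.00 interest = $2,241.62; pay $2,241.62 → $0.00

$2,241.62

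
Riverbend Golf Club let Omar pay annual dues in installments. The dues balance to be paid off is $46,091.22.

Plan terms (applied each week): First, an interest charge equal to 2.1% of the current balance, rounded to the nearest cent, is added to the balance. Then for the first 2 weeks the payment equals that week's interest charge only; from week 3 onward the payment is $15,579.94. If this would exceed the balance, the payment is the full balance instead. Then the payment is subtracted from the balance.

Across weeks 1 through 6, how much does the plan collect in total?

$50,031.70

Week 1: $46,091.22 +$967.92 interest = $47,059.14; pay $967.92 → $46,091.22
Week 2: $46,091.22 +$967.92 interest = $47,059.14; pay $967.92 → $46,091.22
Week 3: $46,091.22 +$967.92 interest = $47,059.14; pay $15,579.94 → $31,479.20
Week 4: $31,479.20 +$661.06 interest = $32,140.26; pay $15,579.94 → $16,560.32
Week 5: $16,560.32 +$347.77 interest = $16,908.09; pay $15,579.94 → $1,328.15
Week 6: $1,328.15 +$27.89 interest = $1,356.04; pay $1,356.04 → $0.00
Total paid: $50,031.70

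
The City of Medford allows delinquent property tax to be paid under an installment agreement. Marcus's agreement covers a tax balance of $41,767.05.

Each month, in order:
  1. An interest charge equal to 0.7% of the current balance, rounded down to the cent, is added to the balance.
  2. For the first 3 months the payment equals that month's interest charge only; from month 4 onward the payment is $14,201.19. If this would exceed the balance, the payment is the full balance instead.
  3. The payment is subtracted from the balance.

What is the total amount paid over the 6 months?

# | Opening | Interest | Payment | End bal
1 | $41,767.05 | $292.36 | $292.36 | $41,767.05
2 | $41,767.05 | $292.36 | $292.36 | $41,767.05
3 | $41,767.05 | $292.36 | $292.36 | $41,767.05
4 | $41,767.05 | $292.36 | $14,201.19 | $27,858.22
5 | $27,858.22 | $195.00 | $14,201.19 | $13,852.03
6 | $13,852.03 | $96.96 | $13,948.99 | $0.00
Total paid: $43,228.45

$43,228.45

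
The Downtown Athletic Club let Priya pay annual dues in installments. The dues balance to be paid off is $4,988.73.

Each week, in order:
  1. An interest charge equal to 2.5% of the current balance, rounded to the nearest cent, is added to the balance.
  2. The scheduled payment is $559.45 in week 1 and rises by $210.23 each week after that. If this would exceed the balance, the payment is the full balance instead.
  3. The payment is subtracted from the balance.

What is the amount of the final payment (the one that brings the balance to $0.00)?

# | Opening | Interest | Payment | End bal
1 | $4,988.73 | $124.72 | $559.45 | $4,554.00
2 | $4,554.00 | $113.85 | $769.68 | $3,898.17
3 | $3,898.17 | $97.45 | $979.91 | $3,015.71
4 | $3,015.71 | $75.39 | $1,190.14 | $1,900.96
5 | $1,900.96 | $47.52 | $1,400.37 | $548.11
6 | $548.11 | $13.70 | $561.81 | $0.00

$561.81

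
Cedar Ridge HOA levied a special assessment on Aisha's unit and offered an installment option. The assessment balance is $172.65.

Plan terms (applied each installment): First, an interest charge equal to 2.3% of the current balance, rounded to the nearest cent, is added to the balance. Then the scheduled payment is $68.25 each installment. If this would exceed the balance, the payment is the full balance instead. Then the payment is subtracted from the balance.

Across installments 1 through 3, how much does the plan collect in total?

Installment 1: opening $172.65; interest $3.97 → $176.62; payment $68.25; balance $108.37
Installment 2: opening $108.37; interest $2.49 → $110.86; payment $68.25; balance $42.61
Installment 3: opening $42.61; interest $0.98 → $43.59; payment $43.59; balance $0.00
Total paid: $180.09

$180.09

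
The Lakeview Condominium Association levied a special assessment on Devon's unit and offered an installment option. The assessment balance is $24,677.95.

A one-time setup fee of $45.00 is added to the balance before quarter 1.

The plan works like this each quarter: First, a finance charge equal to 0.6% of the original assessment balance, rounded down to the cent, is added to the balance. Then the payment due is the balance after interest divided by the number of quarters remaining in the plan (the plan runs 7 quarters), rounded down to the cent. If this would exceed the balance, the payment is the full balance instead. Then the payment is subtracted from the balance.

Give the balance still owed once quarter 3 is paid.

$14,429.17

Quarter 1: opening $24,722.95; interest $148.06 → $24,871.01; payment $3,553.00; balance $21,318.01
Quarter 2: opening $21,318.01; interest $148.06 → $21,466.07; payment $3,577.67; balance $17,888.40
Quarter 3: opening $17,888.40; interest $148.06 → $18,036.46; payment $3,607.29; balance $14,429.17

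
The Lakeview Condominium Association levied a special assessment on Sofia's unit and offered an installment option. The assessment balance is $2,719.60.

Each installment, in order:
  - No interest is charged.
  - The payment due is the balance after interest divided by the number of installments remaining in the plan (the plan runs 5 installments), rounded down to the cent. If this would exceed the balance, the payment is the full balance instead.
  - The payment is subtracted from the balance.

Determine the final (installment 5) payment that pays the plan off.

Installment 1: opening $2,719.60; payment $543.92; balance $2,175.68
Installment 2: opening $2,175.68; payment $543.92; balance $1,631.76
Installment 3: opening $1,631.76; payment $543.92; balance $1,087.84
Installment 4: opening $1,087.84; payment $543.92; balance $543.92
Installment 5: opening $543.92; payment $543.92; balance $0.00

$543.92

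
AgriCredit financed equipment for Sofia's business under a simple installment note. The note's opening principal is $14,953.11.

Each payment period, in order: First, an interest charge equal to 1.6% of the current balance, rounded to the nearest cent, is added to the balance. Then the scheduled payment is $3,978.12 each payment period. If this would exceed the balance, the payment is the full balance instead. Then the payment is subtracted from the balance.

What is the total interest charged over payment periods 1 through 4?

$594.23

# | Opening | Interest | Payment | End bal
1 | $14,953.11 | $239.25 | $3,978.12 | $11,214.24
2 | $11,214.24 | $179.43 | $3,978.12 | $7,415.55
3 | $7,415.55 | $118.65 | $3,978.12 | $3,556.08
4 | $3,556.08 | $56.90 | $3,612.98 | $0.00
Total interest: $239.25 + $179.43 + $118.65 + $56.90 = $594.23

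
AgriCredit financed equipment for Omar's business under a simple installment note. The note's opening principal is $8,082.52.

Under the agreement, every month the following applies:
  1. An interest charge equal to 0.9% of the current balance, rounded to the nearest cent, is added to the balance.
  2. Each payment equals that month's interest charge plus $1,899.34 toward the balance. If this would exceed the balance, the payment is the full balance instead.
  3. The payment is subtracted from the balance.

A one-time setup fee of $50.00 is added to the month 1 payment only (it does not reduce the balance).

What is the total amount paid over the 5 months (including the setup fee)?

Month 1: $8,082.52 +$72.74 interest = $8,155.26; pay $1,972.08 (+ $50.00 fee) → $6,183.18
Month 2: $6,183.18 +$55.65 interest = $6,238.83; pay $1,954.99 → $4,283.84
Month 3: $4,283.84 +$38.55 interest = $4,322.39; pay $1,937.89 → $2,384.50
Month 4: $2,384.50 +$21.46 interest = $2,405.96; pay $1,920.80 → $485.16
Month 5: $485.16 +$4.37 interest = $489.53; pay $489.53 → $0.00
Total paid: $8,325.29

$8,325.29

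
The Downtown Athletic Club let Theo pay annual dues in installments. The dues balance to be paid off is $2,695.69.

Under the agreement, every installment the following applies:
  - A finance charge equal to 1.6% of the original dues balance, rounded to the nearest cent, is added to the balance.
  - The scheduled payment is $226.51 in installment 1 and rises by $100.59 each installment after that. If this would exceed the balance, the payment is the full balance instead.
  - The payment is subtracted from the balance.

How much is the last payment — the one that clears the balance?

# | Opening | Interest | Payment | End bal
1 | $2,695.69 | $43.13 | $226.51 | $2,512.31
2 | $2,512.31 | $43.13 | $327.10 | $2,228.34
3 | $2,228.34 | $43.13 | $427.69 | $1,843.78
4 | $1,843.78 | $43.13 | $528.28 | $1,358.63
5 | $1,358.63 | $43.13 | $628.87 | $772.89
6 | $772.89 | $43.13 | $729.46 | $86.56
7 | $86.56 | $43.13 | $129.69 | $0.00

$129.69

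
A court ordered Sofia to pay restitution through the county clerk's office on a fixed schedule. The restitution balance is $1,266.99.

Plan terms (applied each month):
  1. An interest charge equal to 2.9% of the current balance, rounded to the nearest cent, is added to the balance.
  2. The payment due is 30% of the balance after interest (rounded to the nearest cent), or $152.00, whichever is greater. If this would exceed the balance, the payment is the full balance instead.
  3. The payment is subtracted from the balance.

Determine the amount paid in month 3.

$202.93

# | Opening | Interest | Payment | End bal
1 | $1,266.99 | $36.74 | $391.12 | $912.61
2 | $912.61 | $26.47 | $281.72 | $657.36
3 | $657.36 | $19.06 | $202.93 | $473.49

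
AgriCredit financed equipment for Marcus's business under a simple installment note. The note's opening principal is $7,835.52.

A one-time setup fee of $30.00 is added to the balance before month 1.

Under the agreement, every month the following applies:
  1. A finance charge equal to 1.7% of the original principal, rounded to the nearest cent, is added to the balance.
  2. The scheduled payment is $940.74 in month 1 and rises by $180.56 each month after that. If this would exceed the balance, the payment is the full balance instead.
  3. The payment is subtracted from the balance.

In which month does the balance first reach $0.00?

Month 1: opening $7,865.52; interest $133.20 → $7,998.72; payment $940.74; balance $7,057.98
Month 2: opening $7,057.98; interest $133.20 → $7,191.18; payment $1,121.30; balance $6,069.88
Month 3: opening $6,069.88; interest $133.20 → $6,203.08; payment $1,301.86; balance $4,901.22
Month 4: opening $4,901.22; interest $133.20 → $5,034.42; payment $1,482.42; balance $3,552.00
Month 5: opening $3,552.00; interest $133.20 → $3,685.20; payment $1,662.98; balance $2,022.22
Month 6: opening $2,022.22; interest $133.20 → $2,155.42; payment $1,843.54; balance $311.88
Month 7: opening $311.88; interest $133.20 → $445.08; payment $445.08; balance $0.00
Balance reaches $0.00 in month 7.

7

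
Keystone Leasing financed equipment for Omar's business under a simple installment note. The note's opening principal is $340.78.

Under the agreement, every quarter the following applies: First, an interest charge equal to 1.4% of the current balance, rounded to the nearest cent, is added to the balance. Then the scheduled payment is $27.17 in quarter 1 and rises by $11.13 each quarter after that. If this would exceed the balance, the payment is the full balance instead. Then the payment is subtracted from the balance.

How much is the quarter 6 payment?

Quarter 1: opening $340.78; interest $4.77 → $345.55; payment $27.17; balance $318.38
Quarter 2: opening $318.38; interest $4.46 → $322.84; payment $38.30; balance $284.54
Quarter 3: opening $284.54; interest $3.98 → $288.52; payment $49.43; balance $239.09
Quarter 4: opening $239.09; interest $3.35 → $242.44; payment $60.56; balance $181.88
Quarter 5: opening $181.88; interest $2.55 → $184.43; payment $71.69; balance $112.74
Quarter 6: opening $112.74; interest $1.58 → $114.32; payment $82.82; balance $31.50

$82.82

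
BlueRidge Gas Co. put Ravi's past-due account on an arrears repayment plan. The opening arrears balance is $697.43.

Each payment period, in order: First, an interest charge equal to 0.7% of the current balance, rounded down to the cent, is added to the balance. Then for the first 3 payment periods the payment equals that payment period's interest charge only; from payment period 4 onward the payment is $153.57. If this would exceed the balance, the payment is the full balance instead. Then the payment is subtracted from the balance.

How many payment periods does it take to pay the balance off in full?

8

Payment period 1: $697.43 +$4.88 interest = $702.31; pay $4.88 → $697.43
Payment period 2: $697.43 +$4.88 interest = $702.31; pay $4.88 → $697.43
Payment period 3: $697.43 +$4.88 interest = $702.31; pay $4.88 → $697.43
Payment period 4: $697.43 +$4.88 interest = $702.31; pay $153.57 → $548.74
Payment period 5: $548.74 +$3.84 interest = $552.58; pay $153.57 → $399.01
Payment period 6: $399.01 +$2.79 interest = $401.80; pay $153.57 → $248.23
Payment period 7: $248.23 +$1.73 interest = $249.96; pay $153.57 → $96.39
Payment period 8: $96.39 +$0.67 interest = $97.06; pay $97.06 → $0.00
Balance reaches $0.00 in payment period 8.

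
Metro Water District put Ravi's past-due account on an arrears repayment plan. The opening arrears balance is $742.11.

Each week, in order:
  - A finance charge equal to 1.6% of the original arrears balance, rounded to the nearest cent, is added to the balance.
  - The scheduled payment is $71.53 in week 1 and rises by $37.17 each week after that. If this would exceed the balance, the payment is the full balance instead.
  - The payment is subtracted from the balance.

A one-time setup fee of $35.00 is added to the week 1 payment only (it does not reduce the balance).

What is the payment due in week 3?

# | Opening | Interest | Payment | Fee | End bal
1 | $742.11 | $11.87 | $71.53 | $35.00 | $682.45
2 | $682.45 | $11.87 | $108.70 | — | $585.62
3 | $585.62 | $11.87 | $145.87 | — | $451.62

$145.87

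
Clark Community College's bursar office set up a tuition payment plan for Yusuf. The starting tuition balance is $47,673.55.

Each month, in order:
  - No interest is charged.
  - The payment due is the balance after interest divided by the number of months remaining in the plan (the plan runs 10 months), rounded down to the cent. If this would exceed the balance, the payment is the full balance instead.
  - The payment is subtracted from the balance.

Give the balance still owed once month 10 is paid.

$0.00

Month 1: $47,673.55 − $4,767.35 → $42,906.20
Month 2: $42,906.20 − $4,767.35 → $38,138.85
Month 3: $38,138.85 − $4,767.35 → $33,371.50
Month 4: $33,371.50 − $4,767.35 → $28,604.15
Month 5: $28,604.15 − $4,767.35 → $23,836.80
Month 6: $23,836.80 − $4,767.36 → $19,069.44
Month 7: $19,069.44 − $4,767.36 → $14,302.08
Month 8: $14,302.08 − $4,767.36 → $9,534.72
Month 9: $9,534.72 − $4,767.36 → $4,767.36
Month 10: $4,767.36 − $4,767.36 → $0.00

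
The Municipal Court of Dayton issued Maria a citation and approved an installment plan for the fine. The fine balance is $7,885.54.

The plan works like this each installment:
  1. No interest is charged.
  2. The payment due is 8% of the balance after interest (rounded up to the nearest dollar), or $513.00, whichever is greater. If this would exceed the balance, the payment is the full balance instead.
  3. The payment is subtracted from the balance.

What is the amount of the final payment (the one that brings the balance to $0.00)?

Installment 1: $7,885.54 − $631.00 → $7,254.54
Installment 2: $7,254.54 − $581.00 → $6,673.54
Installment 3: $6,673.54 − $534.00 → $6,139.54
Installment 4: $6,139.54 − $513.00 → $5,626.54
Installment 5: $5,626.54 − $513.00 → $5,113.54
Installment 6: $5,113.54 − $513.00 → $4,600.54
Installment 7: $4,600.54 − $513.00 → $4,087.54
Installment 8: $4,087.54 − $513.00 → $3,574.54
Installment 9: $3,574.54 − $513.00 → $3,061.54
Installment 10: $3,061.54 − $513.00 → $2,548.54
Installment 11: $2,548.54 − $513.00 → $2,035.54
Installment 12: $2,035.54 − $513.00 → $1,522.54
Installment 13: $1,522.54 − $513.00 → $1,009.54
Installment 14: $1,009.54 − $513.00 → $496.54
Installment 15: $496.54 − $496.54 → $0.00

$496.54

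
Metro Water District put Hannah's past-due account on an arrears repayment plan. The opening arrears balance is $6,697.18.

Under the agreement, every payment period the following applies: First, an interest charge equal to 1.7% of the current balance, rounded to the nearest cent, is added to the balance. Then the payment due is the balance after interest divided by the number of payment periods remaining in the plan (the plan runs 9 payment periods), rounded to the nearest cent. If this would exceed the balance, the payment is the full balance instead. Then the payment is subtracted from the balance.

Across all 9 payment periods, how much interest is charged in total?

Payment period 1: $6,697.18 +$113.85 interest = $6,811.03; pay $756.78 → $6,054.25
Payment period 2: $6,054.25 +$102.92 interest = $6,157.17; pay $769.65 → $5,387.52
Payment period 3: $5,387.52 +$91.59 interest = $5,479.11; pay $782.73 → $4,696.38
Payment period 4: $4,696.38 +$79.84 interest = $4,776.22; pay $796.04 → $3,980.18
Payment period 5: $3,980.18 +$67.66 interest = $4,047.84; pay $809.57 → $3,238.27
Payment period 6: $3,238.27 +$55.05 interest = $3,293.32; pay $823.33 → $2,469.99
Payment period 7: $2,469.99 +$41.99 interest = $2,511.98; pay $837.33 → $1,674.65
Payment period 8: $1,674.65 +$28.47 interest = $1,703.12; pay $851.56 → $851.56
Payment period 9: $851.56 +$14.48 interest = $866.04; pay $866.04 → $0.00
Total interest: $113.85 + $102.92 + $91.59 + $79.84 + $67.66 + $55.05 + $41.99 + $28.47 + $14.48 = $595.85

$595.85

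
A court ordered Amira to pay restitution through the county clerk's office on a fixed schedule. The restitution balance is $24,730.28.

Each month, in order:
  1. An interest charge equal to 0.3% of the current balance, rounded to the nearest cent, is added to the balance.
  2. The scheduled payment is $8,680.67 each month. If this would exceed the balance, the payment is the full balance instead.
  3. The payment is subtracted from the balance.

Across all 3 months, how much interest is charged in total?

$145.03

# | Opening | Interest | Payment | End bal
1 | $24,730.28 | $74.19 | $8,680.67 | $16,123.80
2 | $16,123.80 | $48.37 | $8,680.67 | $7,491.50
3 | $7,491.50 | $22.47 | $7,513.97 | $0.00
Total interest: $74.19 + $48.37 + $22.47 = $145.03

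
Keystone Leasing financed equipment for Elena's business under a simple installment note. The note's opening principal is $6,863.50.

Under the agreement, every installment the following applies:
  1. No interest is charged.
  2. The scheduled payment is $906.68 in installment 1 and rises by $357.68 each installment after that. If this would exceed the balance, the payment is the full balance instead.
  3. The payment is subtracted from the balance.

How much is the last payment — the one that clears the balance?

$1,090.70

Installment 1: opening $6,863.50; payment $906.68; balance $5,956.82
Installment 2: opening $5,956.82; payment $1,264.36; balance $4,692.46
Installment 3: opening $4,692.46; payment $1,622.04; balance $3,070.42
Installment 4: opening $3,070.42; payment $1,979.72; balance $1,090.70
Installment 5: opening $1,090.70; payment $1,090.70; balance $0.00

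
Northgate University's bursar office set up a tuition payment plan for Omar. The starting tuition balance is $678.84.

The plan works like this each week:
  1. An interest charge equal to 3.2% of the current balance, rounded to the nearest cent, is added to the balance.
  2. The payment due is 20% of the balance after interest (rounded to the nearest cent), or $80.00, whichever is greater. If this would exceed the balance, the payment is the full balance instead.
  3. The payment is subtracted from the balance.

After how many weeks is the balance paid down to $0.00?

9

Week 1: $678.84 +$21.72 interest = $700.56; pay $140.11 → $560.45
Week 2: $560.45 +$17.93 interest = $578.38; pay $115.68 → $462.70
Week 3: $462.70 +$14.81 interest = $477.51; pay $95.50 → $382.01
Week 4: $382.01 +$12.22 interest = $394.23; pay $80.00 → $314.23
Week 5: $314.23 +$10.06 interest = $324.29; pay $80.00 → $244.29
Week 6: $244.29 +$7.82 interest = $252.11; pay $80.00 → $172.11
Week 7: $172.11 +$5.51 interest = $177.62; pay $80.00 → $97.62
Week 8: $97.62 +$3.12 interest = $100.74; pay $80.00 → $20.74
Week 9: $20.74 +$0.66 interest = $21.40; pay $21.40 → $0.00
Balance reaches $0.00 in week 9.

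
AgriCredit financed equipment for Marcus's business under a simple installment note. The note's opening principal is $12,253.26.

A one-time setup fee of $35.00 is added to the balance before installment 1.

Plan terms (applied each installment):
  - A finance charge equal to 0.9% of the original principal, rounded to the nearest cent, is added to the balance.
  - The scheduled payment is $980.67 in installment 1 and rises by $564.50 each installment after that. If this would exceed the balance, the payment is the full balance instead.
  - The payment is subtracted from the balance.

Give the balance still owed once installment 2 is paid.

Installment 1: $12,288.26 +$110.28 interest = $12,398.54; pay $980.67 → $11,417.87
Installment 2: $11,417.87 +$110.28 interest = $11,528.15; pay $1,545.17 → $9,982.98

$9,982.98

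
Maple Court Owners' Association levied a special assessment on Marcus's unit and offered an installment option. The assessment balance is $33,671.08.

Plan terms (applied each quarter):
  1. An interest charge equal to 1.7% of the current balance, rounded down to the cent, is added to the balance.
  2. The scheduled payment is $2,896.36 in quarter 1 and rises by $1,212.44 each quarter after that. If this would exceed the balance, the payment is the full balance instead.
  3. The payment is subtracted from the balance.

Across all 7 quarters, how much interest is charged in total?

# | Opening | Interest | Payment | End bal
1 | $33,671.08 | $572.40 | $2,896.36 | $31,347.12
2 | $31,347.12 | $532.90 | $4,108.80 | $27,771.22
3 | $27,771.22 | $472.11 | $5,321.24 | $22,922.09
4 | $22,922.09 | $389.67 | $6,533.68 | $16,778.08
5 | $16,778.08 | $285.22 | $7,746.12 | $9,317.18
6 | $9,317.18 | $158.39 | $8,958.56 | $517.01
7 | $517.01 | $8.78 | $525.79 | $0.00
Total interest: $572.40 + $532.90 + $472.11 + $389.67 + $285.22 + $158.39 + $8.78 = $2,419.47

$2,419.47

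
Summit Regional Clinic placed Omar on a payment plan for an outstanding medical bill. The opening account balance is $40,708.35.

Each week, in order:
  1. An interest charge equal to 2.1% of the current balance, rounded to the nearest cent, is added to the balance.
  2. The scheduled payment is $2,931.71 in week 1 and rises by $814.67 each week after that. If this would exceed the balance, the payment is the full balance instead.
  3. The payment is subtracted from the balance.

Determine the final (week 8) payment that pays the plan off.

# | Opening | Interest | Payment | End bal
1 | $40,708.35 | $854.88 | $2,931.71 | $38,631.52
2 | $38,631.52 | $811.26 | $3,746.38 | $35,696.40
3 | $35,696.40 | $749.62 | $4,561.05 | $31,884.97
4 | $31,884.97 | $669.58 | $5,375.72 | $27,178.83
5 | $27,178.83 | $570.76 | $6,190.39 | $21,559.20
6 | $21,559.20 | $452.74 | $7,005.06 | $15,006.88
7 | $15,006.88 | $315.14 | $7,819.73 | $7,502.29
8 | $7,502.29 | $157.55 | $7,659.84 | $0.00

$7,659.84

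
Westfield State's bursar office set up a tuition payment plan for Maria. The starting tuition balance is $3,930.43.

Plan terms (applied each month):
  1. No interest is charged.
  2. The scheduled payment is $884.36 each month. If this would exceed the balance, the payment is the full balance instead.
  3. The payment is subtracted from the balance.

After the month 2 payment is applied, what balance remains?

$2,161.71

Month 1: $3,930.43 − $884.36 → $3,046.07
Month 2: $3,046.07 − $884.36 → $2,161.71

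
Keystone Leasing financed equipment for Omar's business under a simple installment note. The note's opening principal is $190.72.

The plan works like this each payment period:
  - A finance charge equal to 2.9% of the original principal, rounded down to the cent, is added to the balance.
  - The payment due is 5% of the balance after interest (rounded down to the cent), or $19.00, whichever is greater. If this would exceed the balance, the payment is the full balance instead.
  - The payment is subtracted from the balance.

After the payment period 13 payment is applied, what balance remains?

Payment period 1: opening $190.72; interest $5.53 → $196.25; payment $19.00; balance $177.25
Payment period 2: opening $177.25; interest $5.53 → $182.78; payment $19.00; balance $163.78
Payment period 3: opening $163.78; interest $5.53 → $169.31; payment $19.00; balance $150.31
Payment period 4: opening $150.31; interest $5.53 → $155.84; payment $19.00; balance $136.84
Payment period 5: opening $136.84; interest $5.53 → $142.37; payment $19.00; balance $123.37
Payment period 6: opening $123.37; interest $5.53 → $128.90; payment $19.00; balance $109.90
Payment period 7: opening $109.90; interest $5.53 → $115.43; payment $19.00; balance $96.43
Payment period 8: opening $96.43; interest $5.53 → $101.96; payment $19.00; balance $82.96
Payment period 9: opening $82.96; interest $5.53 → $88.49; payment $19.00; balance $69.49
Payment period 10: opening $69.49; interest $5.53 → $75.02; payment $19.00; balance $56.02
Payment period 11: opening $56.02; interest $5.53 → $61.55; payment $19.00; balance $42.55
Payment period 12: opening $42.55; interest $5.53 → $48.08; payment $19.00; balance $29.08
Payment period 13: opening $29.08; interest $5.53 → $34.61; payment $19.00; balance $15.61

$15.61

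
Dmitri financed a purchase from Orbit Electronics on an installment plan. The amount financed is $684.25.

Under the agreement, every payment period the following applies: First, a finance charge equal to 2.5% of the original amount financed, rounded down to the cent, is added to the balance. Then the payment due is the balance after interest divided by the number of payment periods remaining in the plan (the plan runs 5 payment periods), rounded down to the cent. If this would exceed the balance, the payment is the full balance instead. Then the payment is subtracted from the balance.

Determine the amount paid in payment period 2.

$144.54

Payment period 1: $684.25 +$17.10 interest = $701.35; pay $140.27 → $561.08
Payment period 2: $561.08 +$17.10 interest = $578.18; pay $144.54 → $433.64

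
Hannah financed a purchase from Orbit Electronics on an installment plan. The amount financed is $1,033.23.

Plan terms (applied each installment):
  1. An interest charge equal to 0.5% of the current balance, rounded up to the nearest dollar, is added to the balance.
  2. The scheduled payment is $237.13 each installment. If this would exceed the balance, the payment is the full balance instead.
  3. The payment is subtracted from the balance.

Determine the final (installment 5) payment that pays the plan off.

$101.71

Installment 1: opening $1,033.23; interest $6.00 → $1,039.23; payment $237.13; balance $802.10
Installment 2: opening $802.10; interest $5.00 → $807.10; payment $237.13; balance $569.97
Installment 3: opening $569.97; interest $3.00 → $572.97; payment $237.13; balance $335.84
Installment 4: opening $335.84; interest $2.00 → $337.84; payment $237.13; balance $100.71
Installment 5: opening $100.71; interest $1.00 → $101.71; payment $101.71; balance $0.00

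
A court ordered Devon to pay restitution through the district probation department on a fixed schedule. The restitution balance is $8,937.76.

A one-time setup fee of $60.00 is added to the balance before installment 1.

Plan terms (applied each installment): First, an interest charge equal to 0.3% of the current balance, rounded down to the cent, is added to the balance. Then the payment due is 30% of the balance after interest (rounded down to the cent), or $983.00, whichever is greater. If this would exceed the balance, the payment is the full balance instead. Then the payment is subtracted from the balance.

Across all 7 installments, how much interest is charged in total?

# | Opening | Interest | Payment | End bal
1 | $8,997.76 | $26.99 | $2,707.42 | $6,317.33
2 | $6,317.33 | $18.95 | $1,900.88 | $4,435.40
3 | $4,435.40 | $13.30 | $1,334.61 | $3,114.09
4 | $3,114.09 | $9.34 | $983.00 | $2,140.43
5 | $2,140.43 | $6.42 | $983.00 | $1,163.85
6 | $1,163.85 | $3.49 | $983.00 | $184.34
7 | $184.34 | $0.55 | $184.89 | $0.00
Total interest: $26.99 + $18.95 + $13.30 + $9.34 + $6.42 + $3.49 + $0.55 = $79.04

$79.04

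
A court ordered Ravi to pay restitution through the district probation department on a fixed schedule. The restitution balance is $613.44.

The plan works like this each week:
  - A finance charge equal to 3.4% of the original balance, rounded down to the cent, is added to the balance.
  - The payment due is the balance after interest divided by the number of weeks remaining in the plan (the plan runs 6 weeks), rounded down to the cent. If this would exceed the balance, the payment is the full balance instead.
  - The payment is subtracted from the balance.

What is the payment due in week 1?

Week 1: opening $613.44; interest $20.85 → $634.29; payment $105.71; balance $528.58

$105.71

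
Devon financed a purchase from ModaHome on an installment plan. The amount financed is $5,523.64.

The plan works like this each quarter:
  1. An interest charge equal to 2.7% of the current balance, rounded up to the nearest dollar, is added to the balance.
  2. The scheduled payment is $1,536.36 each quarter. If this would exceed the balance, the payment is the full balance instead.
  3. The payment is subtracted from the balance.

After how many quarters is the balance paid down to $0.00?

Quarter 1: opening $5,523.64; interest $150.00 → $5,673.64; payment $1,536.36; balance $4,137.28
Quarter 2: opening $4,137.28; interest $112.00 → $4,249.28; payment $1,536.36; balance $2,712.92
Quarter 3: opening $2,712.92; interest $74.00 → $2,786.92; payment $1,536.36; balance $1,250.56
Quarter 4: opening $1,250.56; interest $34.00 → $1,284.56; payment $1,284.56; balance $0.00
Balance reaches $0.00 in quarter 4.

4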